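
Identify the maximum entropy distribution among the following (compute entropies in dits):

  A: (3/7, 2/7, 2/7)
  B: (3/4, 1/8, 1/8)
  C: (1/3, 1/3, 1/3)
C

For a discrete distribution over n outcomes, entropy is maximized by the uniform distribution.

Computing entropies:
H(A) = 0.4686 dits
H(B) = 0.3195 dits
H(C) = 0.4771 dits

The uniform distribution (where all probabilities equal 1/3) achieves the maximum entropy of log_10(3) = 0.4771 dits.

Distribution C has the highest entropy.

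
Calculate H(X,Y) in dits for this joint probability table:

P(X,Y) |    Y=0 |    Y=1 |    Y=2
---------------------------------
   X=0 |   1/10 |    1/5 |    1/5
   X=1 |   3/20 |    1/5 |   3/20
0.7666 dits

Joint entropy is H(X,Y) = -Σ_{x,y} p(x,y) log p(x,y).

Summing over all non-zero entries:
H(X,Y) = -[1/10·log_10(1/10) + 1/5·log_10(1/5) + 1/5·log_10(1/5) + 3/20·log_10(3/20) + 1/5·log_10(1/5) + 3/20·log_10(3/20)]
H(X,Y) = 0.7666 dits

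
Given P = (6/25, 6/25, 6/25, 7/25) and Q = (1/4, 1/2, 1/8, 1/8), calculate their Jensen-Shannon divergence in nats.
0.0478 nats

Jensen-Shannon divergence is:
JSD(P||Q) = 0.5 × D_KL(P||M) + 0.5 × D_KL(Q||M)
where M = 0.5 × (P + Q) is the mixture distribution.

M = 0.5 × (6/25, 6/25, 6/25, 7/25) + 0.5 × (1/4, 1/2, 1/8, 1/8) = (0.245, 0.37, 0.1825, 0.2025)

D_KL(P||M) = 0.0476 nats
D_KL(Q||M) = 0.0480 nats

JSD(P||Q) = 0.5 × 0.0476 + 0.5 × 0.0480 = 0.0478 nats

Unlike KL divergence, JSD is symmetric and bounded: 0 ≤ JSD ≤ log(2).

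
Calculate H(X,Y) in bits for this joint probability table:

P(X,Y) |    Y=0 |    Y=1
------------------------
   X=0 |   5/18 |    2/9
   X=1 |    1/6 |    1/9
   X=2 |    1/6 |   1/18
2.4411 bits

Joint entropy is H(X,Y) = -Σ_{x,y} p(x,y) log p(x,y).

Summing over all non-zero entries:
H(X,Y) = -[5/18·log_2(5/18) + 2/9·log_2(2/9) + 1/6·log_2(1/6) + 1/9·log_2(1/9) + 1/6·log_2(1/6) + 1/18·log_2(1/18)]
H(X,Y) = 2.4411 bits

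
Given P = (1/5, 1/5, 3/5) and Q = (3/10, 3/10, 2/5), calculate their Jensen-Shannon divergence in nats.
0.0201 nats

Jensen-Shannon divergence is:
JSD(P||Q) = 0.5 × D_KL(P||M) + 0.5 × D_KL(Q||M)
where M = 0.5 × (P + Q) is the mixture distribution.

M = 0.5 × (1/5, 1/5, 3/5) + 0.5 × (3/10, 3/10, 2/5) = (1/4, 1/4, 1/2)

D_KL(P||M) = 0.0201 nats
D_KL(Q||M) = 0.0201 nats

JSD(P||Q) = 0.5 × 0.0201 + 0.5 × 0.0201 = 0.0201 nats

Unlike KL divergence, JSD is symmetric and bounded: 0 ≤ JSD ≤ log(2).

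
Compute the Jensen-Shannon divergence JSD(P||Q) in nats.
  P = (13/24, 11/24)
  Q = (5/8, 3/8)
0.0036 nats

Jensen-Shannon divergence is:
JSD(P||Q) = 0.5 × D_KL(P||M) + 0.5 × D_KL(Q||M)
where M = 0.5 × (P + Q) is the mixture distribution.

M = 0.5 × (13/24, 11/24) + 0.5 × (5/8, 3/8) = (7/12, 5/12)

D_KL(P||M) = 0.0035 nats
D_KL(Q||M) = 0.0036 nats

JSD(P||Q) = 0.5 × 0.0035 + 0.5 × 0.0036 = 0.0036 nats

Unlike KL divergence, JSD is symmetric and bounded: 0 ≤ JSD ≤ log(2).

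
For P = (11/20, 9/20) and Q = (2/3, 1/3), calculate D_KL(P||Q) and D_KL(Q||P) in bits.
D_KL(P||Q) = 0.0422, D_KL(Q||P) = 0.0407

KL divergence is not symmetric: D_KL(P||Q) ≠ D_KL(Q||P) in general.

D_KL(P||Q) = 0.0422 bits
D_KL(Q||P) = 0.0407 bits

No, they are not equal!

This asymmetry is why KL divergence is not a true distance metric.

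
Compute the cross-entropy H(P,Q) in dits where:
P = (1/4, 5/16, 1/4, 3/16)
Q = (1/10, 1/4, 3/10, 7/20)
0.6544 dits

Cross-entropy: H(P,Q) = -Σ p(x) log q(x)

Alternatively: H(P,Q) = H(P) + D_KL(P||Q)
H(P) = 0.5952 dits
D_KL(P||Q) = 0.0591 dits

H(P,Q) = 0.5952 + 0.0591 = 0.6544 dits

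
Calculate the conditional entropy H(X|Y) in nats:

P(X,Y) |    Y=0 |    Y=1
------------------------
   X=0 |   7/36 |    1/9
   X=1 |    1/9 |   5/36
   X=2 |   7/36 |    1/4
1.0527 nats

Using the chain rule: H(X|Y) = H(X,Y) - H(Y)

First, compute H(X,Y) = 1.7459 nats

Marginal P(Y) = (1/2, 1/2)
H(Y) = 0.6931 nats

H(X|Y) = H(X,Y) - H(Y) = 1.7459 - 0.6931 = 1.0527 nats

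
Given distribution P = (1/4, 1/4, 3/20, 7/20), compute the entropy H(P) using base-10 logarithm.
0.5842 dits

Shannon entropy is H(X) = -Σ p(x) log p(x).

For P = (1/4, 1/4, 3/20, 7/20):
H = -1/4 × log_10(1/4) -1/4 × log_10(1/4) -3/20 × log_10(3/20) -7/20 × log_10(7/20)
H = 0.5842 dits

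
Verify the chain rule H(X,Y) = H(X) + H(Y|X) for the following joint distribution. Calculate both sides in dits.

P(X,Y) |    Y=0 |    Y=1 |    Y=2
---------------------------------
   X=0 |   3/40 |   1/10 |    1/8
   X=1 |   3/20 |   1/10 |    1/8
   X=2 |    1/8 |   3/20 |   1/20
H(X,Y) = 0.9353, H(X) = 0.4752, H(Y|X) = 0.4600 (all in dits)

Chain rule: H(X,Y) = H(X) + H(Y|X)

Left side — joint entropy directly:
H(X,Y) = -Σ p(x,y) log p(x,y) = 0.9353 dits

Right side — compute H(Y|X) from the conditional distributions:
P(X) = (3/10, 3/8, 13/40), so H(X) = 0.4752 dits
H(Y|X) = Σ_x P(X=x) · H(Y|X=x):
  P(Y|X=0) = (1/4, 1/3, 5/12), H(Y|X=0) = 0.4680, weight P(X=0) = 3/10
  P(Y|X=1) = (2/5, 4/15, 1/3), H(Y|X=1) = 0.4713, weight P(X=1) = 3/8
  P(Y|X=2) = (5/13, 6/13, 2/13), H(Y|X=2) = 0.4396, weight P(X=2) = 13/40
H(Y|X) = 0.4600 dits

H(X) + H(Y|X) = 0.4752 + 0.4600 = 0.9353 dits

Both sides equal 0.9353 dits. ✓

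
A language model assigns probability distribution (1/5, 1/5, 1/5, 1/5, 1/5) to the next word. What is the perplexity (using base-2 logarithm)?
5.0000

Perplexity is 2^H (or exp(H) for natural log).

First, H = -Σ p log p = 2.3219 bits
Perplexity = 2^2.3219 = 5.0000

Interpretation: The model's uncertainty is equivalent to choosing uniformly among 5.0 options.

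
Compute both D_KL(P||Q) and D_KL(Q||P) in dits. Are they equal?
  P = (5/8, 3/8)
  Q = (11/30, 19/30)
D_KL(P||Q) = 0.0594, D_KL(Q||P) = 0.0592

KL divergence is not symmetric: D_KL(P||Q) ≠ D_KL(Q||P) in general.

D_KL(P||Q) = 0.0594 dits
D_KL(Q||P) = 0.0592 dits

No, they are not equal!

This asymmetry is why KL divergence is not a true distance metric.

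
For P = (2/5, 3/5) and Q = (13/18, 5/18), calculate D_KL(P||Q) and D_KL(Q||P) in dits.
D_KL(P||Q) = 0.0980, D_KL(Q||P) = 0.0924

KL divergence is not symmetric: D_KL(P||Q) ≠ D_KL(Q||P) in general.

D_KL(P||Q) = 0.0980 dits
D_KL(Q||P) = 0.0924 dits

No, they are not equal!

This asymmetry is why KL divergence is not a true distance metric.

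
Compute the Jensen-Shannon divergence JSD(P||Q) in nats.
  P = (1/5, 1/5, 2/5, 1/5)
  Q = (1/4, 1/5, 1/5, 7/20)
0.0287 nats

Jensen-Shannon divergence is:
JSD(P||Q) = 0.5 × D_KL(P||M) + 0.5 × D_KL(Q||M)
where M = 0.5 × (P + Q) is the mixture distribution.

M = 0.5 × (1/5, 1/5, 2/5, 1/5) + 0.5 × (1/4, 1/5, 1/5, 7/20) = (9/40, 1/5, 3/10, 11/40)

D_KL(P||M) = 0.0278 nats
D_KL(Q||M) = 0.0297 nats

JSD(P||Q) = 0.5 × 0.0278 + 0.5 × 0.0297 = 0.0287 nats

Unlike KL divergence, JSD is symmetric and bounded: 0 ≤ JSD ≤ log(2).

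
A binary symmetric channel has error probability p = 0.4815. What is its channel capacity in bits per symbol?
0.0010 bits

For a binary symmetric channel (BSC) with error probability p:
Capacity C = 1 - H(p) bits per symbol

where H(p) = -p log₂(p) - (1-p) log₂(1-p) is the binary entropy function.

H(0.4815) = 0.9990 bits
C = 1 - 0.9990 = 0.0010 bits per symbol

This means we can reliably transmit up to 0.0010 bits of information per channel use.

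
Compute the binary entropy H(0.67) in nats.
0.6342 nats

The binary entropy function is:
H(p) = -p log(p) - (1-p) log(1-p)

H(0.67) = -0.67 × log_e(0.67) - 0.33 × log_e(0.33)
H(0.67) = 0.6342 nats

Note: Binary entropy is maximized at p=0.5 (H=1 bit) and minimized at p=0 or p=1 (H=0).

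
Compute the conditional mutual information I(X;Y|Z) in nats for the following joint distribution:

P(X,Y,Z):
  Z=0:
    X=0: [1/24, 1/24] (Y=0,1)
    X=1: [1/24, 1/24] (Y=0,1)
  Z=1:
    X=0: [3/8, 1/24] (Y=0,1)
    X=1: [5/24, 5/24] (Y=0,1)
0.0848 nats

Conditional mutual information: I(X;Y|Z) = H(X|Z) + H(Y|Z) - H(X,Y|Z)

H(Z) = 0.4506
H(X,Z) = 1.1437 → H(X|Z) = 0.6931
H(Y,Z) = 1.0751 → H(Y|Z) = 0.6246
H(X,Y,Z) = 1.6835 → H(X,Y|Z) = 1.2329

I(X;Y|Z) = 0.6931 + 0.6246 - 1.2329 = 0.0848 nats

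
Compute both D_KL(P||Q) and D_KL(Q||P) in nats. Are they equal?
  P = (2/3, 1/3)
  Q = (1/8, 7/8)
D_KL(P||Q) = 0.7943, D_KL(Q||P) = 0.6352

KL divergence is not symmetric: D_KL(P||Q) ≠ D_KL(Q||P) in general.

D_KL(P||Q) = 0.7943 nats
D_KL(Q||P) = 0.6352 nats

No, they are not equal!

This asymmetry is why KL divergence is not a true distance metric.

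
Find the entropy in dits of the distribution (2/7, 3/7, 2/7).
0.4686 dits

Shannon entropy is H(X) = -Σ p(x) log p(x).

For P = (2/7, 3/7, 2/7):
H = -2/7 × log_10(2/7) -3/7 × log_10(3/7) -2/7 × log_10(2/7)
H = 0.4686 dits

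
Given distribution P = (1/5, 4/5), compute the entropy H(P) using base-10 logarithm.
0.2173 dits

Shannon entropy is H(X) = -Σ p(x) log p(x).

For P = (1/5, 4/5):
H = -1/5 × log_10(1/5) -4/5 × log_10(4/5)
H = 0.2173 dits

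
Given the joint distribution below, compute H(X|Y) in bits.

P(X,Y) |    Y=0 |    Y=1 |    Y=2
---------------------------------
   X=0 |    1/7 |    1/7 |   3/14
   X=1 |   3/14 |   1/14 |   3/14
0.9721 bits

Using the chain rule: H(X|Y) = H(X,Y) - H(Y)

First, compute H(X,Y) = 2.5027 bits

Marginal P(Y) = (5/14, 3/14, 3/7)
H(Y) = 1.5306 bits

H(X|Y) = H(X,Y) - H(Y) = 2.5027 - 1.5306 = 0.9721 bits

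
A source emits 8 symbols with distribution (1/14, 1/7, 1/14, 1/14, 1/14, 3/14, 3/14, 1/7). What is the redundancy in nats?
0.1093 nats

Redundancy measures how far a source is from maximum entropy:
R = H_max - H(X)

Maximum entropy for 8 symbols: H_max = log_e(8) = 2.0794 nats
Actual entropy: H(X) = 1.9702 nats
Redundancy: R = 2.0794 - 1.9702 = 0.1093 nats

This redundancy represents potential for compression: the source could be compressed by 0.1093 nats per symbol.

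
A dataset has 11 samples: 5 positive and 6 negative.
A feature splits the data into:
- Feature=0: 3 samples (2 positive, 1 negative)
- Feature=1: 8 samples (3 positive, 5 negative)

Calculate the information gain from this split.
0.0495 bits

Information Gain = H(Y) - H(Y|Feature)

Before split:
P(positive) = 5/11 = 0.4545
H(Y) = 0.9940 bits

After split:
Feature=0: H = 0.9183 bits (weight = 3/11)
Feature=1: H = 0.9544 bits (weight = 8/11)
H(Y|Feature) = (3/11)×0.9183 + (8/11)×0.9544 = 0.9446 bits

Information Gain = 0.9940 - 0.9446 = 0.0495 bits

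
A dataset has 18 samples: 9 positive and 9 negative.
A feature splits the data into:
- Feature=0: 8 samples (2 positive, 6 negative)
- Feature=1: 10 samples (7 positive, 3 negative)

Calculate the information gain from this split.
0.1498 bits

Information Gain = H(Y) - H(Y|Feature)

Before split:
P(positive) = 9/18 = 0.5000
H(Y) = 1.0000 bits

After split:
Feature=0: H = 0.8113 bits (weight = 8/18)
Feature=1: H = 0.8813 bits (weight = 10/18)
H(Y|Feature) = (8/18)×0.8113 + (10/18)×0.8813 = 0.8502 bits

Information Gain = 1.0000 - 0.8502 = 0.1498 bits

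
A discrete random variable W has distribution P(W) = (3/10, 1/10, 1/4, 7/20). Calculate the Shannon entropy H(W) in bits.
1.8834 bits

Shannon entropy is H(X) = -Σ p(x) log p(x).

For P = (3/10, 1/10, 1/4, 7/20):
H = -3/10 × log_2(3/10) -1/10 × log_2(1/10) -1/4 × log_2(1/4) -7/20 × log_2(7/20)
H = 1.8834 bits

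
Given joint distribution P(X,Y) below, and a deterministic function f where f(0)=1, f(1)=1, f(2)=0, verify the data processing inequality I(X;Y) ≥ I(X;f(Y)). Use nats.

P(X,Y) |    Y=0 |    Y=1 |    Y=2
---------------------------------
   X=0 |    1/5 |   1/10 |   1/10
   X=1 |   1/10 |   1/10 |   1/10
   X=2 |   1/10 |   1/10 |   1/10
I(X;Y) = 0.0138, I(X;f(Y)) = 0.0040, inequality holds: 0.0138 ≥ 0.0040

Data Processing Inequality: For any Markov chain X → Y → Z, we have I(X;Y) ≥ I(X;Z).

Here Z = f(Y) is a deterministic function of Y, forming X → Y → Z.

Original I(X;Y) = 0.0138 nats

After applying f:
P(X,Z) where Z=f(Y):
- P(X,Z=0) = P(X,Y=2)
- P(X,Z=1) = P(X,Y=0) + P(X,Y=1)

I(X;Z) = I(X;f(Y)) = 0.0040 nats

Verification: 0.0138 ≥ 0.0040 ✓

Information cannot be created by processing; the function f can only lose information about X.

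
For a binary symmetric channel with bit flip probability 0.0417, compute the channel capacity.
0.7500 bits

For a binary symmetric channel (BSC) with error probability p:
Capacity C = 1 - H(p) bits per symbol

where H(p) = -p log₂(p) - (1-p) log₂(1-p) is the binary entropy function.

H(0.0417) = 0.2500 bits
C = 1 - 0.2500 = 0.7500 bits per symbol

This means we can reliably transmit up to 0.7500 bits of information per channel use.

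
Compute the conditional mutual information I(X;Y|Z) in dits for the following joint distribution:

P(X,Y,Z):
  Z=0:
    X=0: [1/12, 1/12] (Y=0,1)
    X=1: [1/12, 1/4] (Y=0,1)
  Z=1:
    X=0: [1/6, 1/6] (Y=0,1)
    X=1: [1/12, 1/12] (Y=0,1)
0.0066 dits

Conditional mutual information: I(X;Y|Z) = H(X|Z) + H(Y|Z) - H(X,Y|Z)

H(Z) = 0.3010
H(X,Z) = 0.5775 → H(X|Z) = 0.2764
H(Y,Z) = 0.5898 → H(Y|Z) = 0.2887
H(X,Y,Z) = 0.8596 → H(X,Y|Z) = 0.5585

I(X;Y|Z) = 0.2764 + 0.2887 - 0.5585 = 0.0066 dits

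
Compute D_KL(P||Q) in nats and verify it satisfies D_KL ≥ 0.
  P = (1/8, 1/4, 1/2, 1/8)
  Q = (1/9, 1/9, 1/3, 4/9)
0.2616 nats

KL divergence satisfies the Gibbs inequality: D_KL(P||Q) ≥ 0 for all distributions P, Q.

D_KL(P||Q) = Σ p(x) log(p(x)/q(x))
Term by term:
  x=0: 1/8 × log_e[(1/8)/(1/9)] = 0.0147
  x=1: 1/4 × log_e[(1/4)/(1/9)] = 0.2027
  x=2: 1/2 × log_e[(1/2)/(1/3)] = 0.2027
  x=3: 1/8 × log_e[(1/8)/(4/9)] = -0.1586
D_KL(P||Q) = 0.2616 nats

D_KL(P||Q) = 0.2616 ≥ 0 ✓

This non-negativity is a fundamental property: relative entropy cannot be negative because it measures how different Q is from P.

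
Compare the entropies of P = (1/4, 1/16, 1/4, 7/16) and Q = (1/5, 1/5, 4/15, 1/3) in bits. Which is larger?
Q

Computing entropies in bits:
H(P) = 1.7718
H(Q) = 1.9656

Distribution Q has higher entropy.

Intuition: The distribution closer to uniform (more spread out) has higher entropy.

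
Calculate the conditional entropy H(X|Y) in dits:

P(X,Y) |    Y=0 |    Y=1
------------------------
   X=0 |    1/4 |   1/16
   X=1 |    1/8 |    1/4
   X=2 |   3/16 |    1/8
0.4407 dits

Using the chain rule: H(X|Y) = H(X,Y) - H(Y)

First, compute H(X,Y) = 0.7384 dits

Marginal P(Y) = (9/16, 7/16)
H(Y) = 0.2976 dits

H(X|Y) = H(X,Y) - H(Y) = 0.7384 - 0.2976 = 0.4407 dits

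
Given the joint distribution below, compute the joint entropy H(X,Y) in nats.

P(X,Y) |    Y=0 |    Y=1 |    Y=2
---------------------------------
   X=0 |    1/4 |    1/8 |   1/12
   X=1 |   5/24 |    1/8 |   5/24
1.7271 nats

Joint entropy is H(X,Y) = -Σ_{x,y} p(x,y) log p(x,y).

Summing over all non-zero entries:
H(X,Y) = -[1/4·log_e(1/4) + 1/8·log_e(1/8) + 1/12·log_e(1/12) + 5/24·log_e(5/24) + 1/8·log_e(1/8) + 5/24·log_e(5/24)]
H(X,Y) = 1.7271 nats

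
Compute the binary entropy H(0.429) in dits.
0.2966 dits

The binary entropy function is:
H(p) = -p log(p) - (1-p) log(1-p)

H(0.429) = -0.429 × log_10(0.429) - 0.571 × log_10(0.571)
H(0.429) = 0.2966 dits

Note: Binary entropy is maximized at p=0.5 (H=1 bit) and minimized at p=0 or p=1 (H=0).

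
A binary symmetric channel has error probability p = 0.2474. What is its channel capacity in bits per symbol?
0.1929 bits

For a binary symmetric channel (BSC) with error probability p:
Capacity C = 1 - H(p) bits per symbol

where H(p) = -p log₂(p) - (1-p) log₂(1-p) is the binary entropy function.

H(0.2474) = 0.8071 bits
C = 1 - 0.8071 = 0.1929 bits per symbol

This means we can reliably transmit up to 0.1929 bits of information per channel use.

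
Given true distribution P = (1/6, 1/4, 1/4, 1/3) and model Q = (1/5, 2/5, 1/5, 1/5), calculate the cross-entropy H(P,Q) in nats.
1.4362 nats

Cross-entropy: H(P,Q) = -Σ p(x) log q(x)

Alternatively: H(P,Q) = H(P) + D_KL(P||Q)
H(P) = 1.3580 nats
D_KL(P||Q) = 0.0782 nats

H(P,Q) = 1.3580 + 0.0782 = 1.4362 nats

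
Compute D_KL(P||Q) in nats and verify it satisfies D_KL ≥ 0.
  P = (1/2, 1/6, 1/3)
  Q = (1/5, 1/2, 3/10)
0.3102 nats

KL divergence satisfies the Gibbs inequality: D_KL(P||Q) ≥ 0 for all distributions P, Q.

D_KL(P||Q) = Σ p(x) log(p(x)/q(x))
Term by term:
  x=0: 1/2 × log_e[(1/2)/(1/5)] = 0.4581
  x=1: 1/6 × log_e[(1/6)/(1/2)] = -0.1831
  x=2: 1/3 × log_e[(1/3)/(3/10)] = 0.0351
D_KL(P||Q) = 0.3102 nats

D_KL(P||Q) = 0.3102 ≥ 0 ✓

This non-negativity is a fundamental property: relative entropy cannot be negative because it measures how different Q is from P.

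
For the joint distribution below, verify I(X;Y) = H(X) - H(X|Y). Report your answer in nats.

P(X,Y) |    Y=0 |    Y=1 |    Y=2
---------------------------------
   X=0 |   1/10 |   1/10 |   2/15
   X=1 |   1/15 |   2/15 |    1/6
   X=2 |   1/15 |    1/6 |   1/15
I(X;Y) = 0.0325 nats

Mutual information has multiple equivalent forms:
- I(X;Y) = H(X) - H(X|Y)
- I(X;Y) = H(Y) - H(Y|X)
- I(X;Y) = H(X) + H(Y) - H(X,Y)

Computing all quantities:
H(X) = 1.0953, H(Y) = 1.0740, H(X,Y) = 2.1367
H(X|Y) = 1.0627, H(Y|X) = 1.0414

Verification:
H(X) - H(X|Y) = 1.0953 - 1.0627 = 0.0325
H(Y) - H(Y|X) = 1.0740 - 1.0414 = 0.0325
H(X) + H(Y) - H(X,Y) = 1.0953 + 1.0740 - 2.1367 = 0.0325

All forms give I(X;Y) = 0.0325 nats. ✓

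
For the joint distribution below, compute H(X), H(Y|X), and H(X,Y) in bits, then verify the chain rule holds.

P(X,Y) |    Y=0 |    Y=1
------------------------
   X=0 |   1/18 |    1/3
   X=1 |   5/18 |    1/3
H(X,Y) = 1.8016, H(X) = 0.9641, H(Y|X) = 0.8376 (all in bits)

Chain rule: H(X,Y) = H(X) + H(Y|X)

Left side — joint entropy directly:
H(X,Y) = -Σ p(x,y) log p(x,y) = 1.8016 bits

Right side — compute H(Y|X) from the conditional distributions:
P(X) = (7/18, 11/18), so H(X) = 0.9641 bits
H(Y|X) = Σ_x P(X=x) · H(Y|X=x):
  P(Y|X=0) = (1/7, 6/7), H(Y|X=0) = 0.5917, weight P(X=0) = 7/18
  P(Y|X=1) = (5/11, 6/11), H(Y|X=1) = 0.9940, weight P(X=1) = 11/18
H(Y|X) = 0.8376 bits

H(X) + H(Y|X) = 0.9641 + 0.8376 = 1.8016 bits

Both sides equal 1.8016 bits. ✓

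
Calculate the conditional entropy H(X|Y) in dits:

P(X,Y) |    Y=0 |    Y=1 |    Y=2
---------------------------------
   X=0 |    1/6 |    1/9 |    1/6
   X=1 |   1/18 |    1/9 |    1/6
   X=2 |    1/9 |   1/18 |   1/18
0.4433 dits

Using the chain rule: H(X|Y) = H(X,Y) - H(Y)

First, compute H(X,Y) = 0.9164 dits

Marginal P(Y) = (1/3, 5/18, 7/18)
H(Y) = 0.4731 dits

H(X|Y) = H(X,Y) - H(Y) = 0.9164 - 0.4731 = 0.4433 dits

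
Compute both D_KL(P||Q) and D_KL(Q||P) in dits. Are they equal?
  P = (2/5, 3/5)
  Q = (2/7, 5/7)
D_KL(P||Q) = 0.0130, D_KL(Q||P) = 0.0123

KL divergence is not symmetric: D_KL(P||Q) ≠ D_KL(Q||P) in general.

D_KL(P||Q) = 0.0130 dits
D_KL(Q||P) = 0.0123 dits

No, they are not equal!

This asymmetry is why KL divergence is not a true distance metric.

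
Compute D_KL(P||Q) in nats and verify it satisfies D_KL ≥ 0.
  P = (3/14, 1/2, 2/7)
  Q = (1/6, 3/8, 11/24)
0.0627 nats

KL divergence satisfies the Gibbs inequality: D_KL(P||Q) ≥ 0 for all distributions P, Q.

D_KL(P||Q) = Σ p(x) log(p(x)/q(x))
Term by term:
  x=0: 3/14 × log_e[(3/14)/(1/6)] = 0.0539
  x=1: 1/2 × log_e[(1/2)/(3/8)] = 0.1438
  x=2: 2/7 × log_e[(2/7)/(11/24)] = -0.1350
D_KL(P||Q) = 0.0627 nats

D_KL(P||Q) = 0.0627 ≥ 0 ✓

This non-negativity is a fundamental property: relative entropy cannot be negative because it measures how different Q is from P.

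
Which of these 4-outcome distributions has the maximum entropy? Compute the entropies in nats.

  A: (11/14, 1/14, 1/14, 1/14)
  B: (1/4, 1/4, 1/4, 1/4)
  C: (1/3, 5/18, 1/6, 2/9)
B

For a discrete distribution over n outcomes, entropy is maximized by the uniform distribution.

Computing entropies:
H(A) = 0.7550 nats
H(B) = 1.3863 nats
H(C) = 1.3549 nats

The uniform distribution (where all probabilities equal 1/4) achieves the maximum entropy of log_e(4) = 1.3863 nats.

Distribution B has the highest entropy.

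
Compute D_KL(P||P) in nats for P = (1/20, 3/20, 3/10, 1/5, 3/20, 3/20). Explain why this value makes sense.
0.0000 nats

KL divergence satisfies the Gibbs inequality: D_KL(P||Q) ≥ 0 for all distributions P, Q.

D_KL(P||Q) = Σ p(x) log(p(x)/q(x))
Each term is p(x) × log_e(p(x)/p(x)) = p(x) × log_e(1) = 0, so the sum is 0.
D_KL(P||Q) = 0.0000 nats

When P = Q, the KL divergence is exactly 0, as there is no 'divergence' between identical distributions.

This non-negativity is a fundamental property: relative entropy cannot be negative because it measures how different Q is from P.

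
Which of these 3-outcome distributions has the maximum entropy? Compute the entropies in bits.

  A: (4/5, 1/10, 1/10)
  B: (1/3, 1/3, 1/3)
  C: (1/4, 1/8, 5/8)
B

For a discrete distribution over n outcomes, entropy is maximized by the uniform distribution.

Computing entropies:
H(A) = 0.9219 bits
H(B) = 1.5850 bits
H(C) = 1.2988 bits

The uniform distribution (where all probabilities equal 1/3) achieves the maximum entropy of log_2(3) = 1.5850 bits.

Distribution B has the highest entropy.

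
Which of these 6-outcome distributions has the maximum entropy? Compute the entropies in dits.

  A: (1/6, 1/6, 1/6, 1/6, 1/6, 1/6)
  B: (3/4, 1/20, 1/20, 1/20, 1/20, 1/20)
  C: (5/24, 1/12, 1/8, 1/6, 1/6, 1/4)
A

For a discrete distribution over n outcomes, entropy is maximized by the uniform distribution.

Computing entropies:
H(A) = 0.7782 dits
H(B) = 0.4190 dits
H(C) = 0.7546 dits

The uniform distribution (where all probabilities equal 1/6) achieves the maximum entropy of log_10(6) = 0.7782 dits.

Distribution A has the highest entropy.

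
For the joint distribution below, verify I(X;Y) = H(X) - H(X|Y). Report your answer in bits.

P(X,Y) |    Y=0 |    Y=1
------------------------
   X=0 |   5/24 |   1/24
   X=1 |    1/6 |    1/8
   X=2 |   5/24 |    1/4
I(X;Y) = 0.0744 bits

Mutual information has multiple equivalent forms:
- I(X;Y) = H(X) - H(X|Y)
- I(X;Y) = H(Y) - H(Y|X)
- I(X;Y) = H(X) + H(Y) - H(X,Y)

Computing all quantities:
H(X) = 1.5343, H(Y) = 0.9799, H(X,Y) = 2.4398
H(X|Y) = 1.4599, H(Y|X) = 0.9055

Verification:
H(X) - H(X|Y) = 1.5343 - 1.4599 = 0.0744
H(Y) - H(Y|X) = 0.9799 - 0.9055 = 0.0744
H(X) + H(Y) - H(X,Y) = 1.5343 + 0.9799 - 2.4398 = 0.0744

All forms give I(X;Y) = 0.0744 bits. ✓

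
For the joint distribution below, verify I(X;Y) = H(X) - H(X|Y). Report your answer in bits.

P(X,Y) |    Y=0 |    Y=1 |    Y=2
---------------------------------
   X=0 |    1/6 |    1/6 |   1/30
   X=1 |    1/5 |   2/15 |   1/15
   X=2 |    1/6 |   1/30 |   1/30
I(X;Y) = 0.0534 bits

Mutual information has multiple equivalent forms:
- I(X;Y) = H(X) - H(X|Y)
- I(X;Y) = H(Y) - H(Y|X)
- I(X;Y) = H(X) + H(Y) - H(X,Y)

Computing all quantities:
H(X) = 1.5494, H(Y) = 1.3996, H(X,Y) = 2.8956
H(X|Y) = 1.4960, H(Y|X) = 1.3462

Verification:
H(X) - H(X|Y) = 1.5494 - 1.4960 = 0.0534
H(Y) - H(Y|X) = 1.3996 - 1.3462 = 0.0534
H(X) + H(Y) - H(X,Y) = 1.5494 + 1.3996 - 2.8956 = 0.0534

All forms give I(X;Y) = 0.0534 bits. ✓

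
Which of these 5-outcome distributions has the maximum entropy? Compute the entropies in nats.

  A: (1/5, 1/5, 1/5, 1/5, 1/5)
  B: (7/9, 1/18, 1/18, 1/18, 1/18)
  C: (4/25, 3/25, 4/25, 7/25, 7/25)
A

For a discrete distribution over n outcomes, entropy is maximized by the uniform distribution.

Computing entropies:
H(A) = 1.6094 nats
H(B) = 0.8378 nats
H(C) = 1.5537 nats

The uniform distribution (where all probabilities equal 1/5) achieves the maximum entropy of log_e(5) = 1.6094 nats.

Distribution A has the highest entropy.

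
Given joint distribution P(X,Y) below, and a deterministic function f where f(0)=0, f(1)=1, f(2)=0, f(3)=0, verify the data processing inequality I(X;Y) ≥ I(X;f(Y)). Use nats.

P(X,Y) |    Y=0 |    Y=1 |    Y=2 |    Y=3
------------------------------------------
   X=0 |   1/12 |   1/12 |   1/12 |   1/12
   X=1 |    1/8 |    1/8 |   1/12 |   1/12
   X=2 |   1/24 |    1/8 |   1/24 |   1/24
I(X;Y) = 0.0244, I(X;f(Y)) = 0.0213, inequality holds: 0.0244 ≥ 0.0213

Data Processing Inequality: For any Markov chain X → Y → Z, we have I(X;Y) ≥ I(X;Z).

Here Z = f(Y) is a deterministic function of Y, forming X → Y → Z.

Original I(X;Y) = 0.0244 nats

After applying f:
P(X,Z) where Z=f(Y):
- P(X,Z=0) = P(X,Y=0) + P(X,Y=2) + P(X,Y=3)
- P(X,Z=1) = P(X,Y=1)

I(X;Z) = I(X;f(Y)) = 0.0213 nats

Verification: 0.0244 ≥ 0.0213 ✓

Information cannot be created by processing; the function f can only lose information about X.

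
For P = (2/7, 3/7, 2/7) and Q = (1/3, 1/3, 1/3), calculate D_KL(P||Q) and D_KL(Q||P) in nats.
D_KL(P||Q) = 0.0196, D_KL(Q||P) = 0.0190

KL divergence is not symmetric: D_KL(P||Q) ≠ D_KL(Q||P) in general.

D_KL(P||Q) = 0.0196 nats
D_KL(Q||P) = 0.0190 nats

No, they are not equal!

This asymmetry is why KL divergence is not a true distance metric.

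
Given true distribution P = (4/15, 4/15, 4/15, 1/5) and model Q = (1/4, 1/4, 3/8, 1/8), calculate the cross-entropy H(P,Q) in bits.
2.0440 bits

Cross-entropy: H(P,Q) = -Σ p(x) log q(x)

Alternatively: H(P,Q) = H(P) + D_KL(P||Q)
H(P) = 1.9899 bits
D_KL(P||Q) = 0.0541 bits

H(P,Q) = 1.9899 + 0.0541 = 2.0440 bits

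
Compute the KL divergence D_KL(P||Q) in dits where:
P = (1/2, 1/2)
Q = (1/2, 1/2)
0.0000 dits

KL divergence: D_KL(P||Q) = Σ p(x) log(p(x)/q(x))

Computing term by term:
  x=0: 1/2 × log_10[(1/2)/(1/2)] = 1/2 × 0.0000 = 0.0000
  x=1: 1/2 × log_10[(1/2)/(1/2)] = 1/2 × 0.0000 = 0.0000

D_KL(P||Q) = 0.0000 dits

Note: KL divergence is always non-negative and equals 0 iff P = Q.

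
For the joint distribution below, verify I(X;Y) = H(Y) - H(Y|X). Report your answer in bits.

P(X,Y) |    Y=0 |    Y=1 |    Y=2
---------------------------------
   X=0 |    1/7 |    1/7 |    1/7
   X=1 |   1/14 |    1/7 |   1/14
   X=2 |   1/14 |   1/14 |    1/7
I(X;Y) = 0.0410 bits

Mutual information has multiple equivalent forms:
- I(X;Y) = H(X) - H(X|Y)
- I(X;Y) = H(Y) - H(Y|X)
- I(X;Y) = H(X) + H(Y) - H(X,Y)

Computing all quantities:
H(X) = 1.5567, H(Y) = 1.5774, H(X,Y) = 3.0931
H(X|Y) = 1.5157, H(Y|X) = 1.5364

Verification:
H(X) - H(X|Y) = 1.5567 - 1.5157 = 0.0410
H(Y) - H(Y|X) = 1.5774 - 1.5364 = 0.0410
H(X) + H(Y) - H(X,Y) = 1.5567 + 1.5774 - 3.0931 = 0.0410

All forms give I(X;Y) = 0.0410 bits. ✓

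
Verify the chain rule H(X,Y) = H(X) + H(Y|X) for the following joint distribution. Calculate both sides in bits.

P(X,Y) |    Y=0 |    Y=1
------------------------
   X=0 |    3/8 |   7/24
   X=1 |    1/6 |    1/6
H(X,Y) = 1.9108, H(X) = 0.9183, H(Y|X) = 0.9925 (all in bits)

Chain rule: H(X,Y) = H(X) + H(Y|X)

Left side — joint entropy directly:
H(X,Y) = -Σ p(x,y) log p(x,y) = 1.9108 bits

Right side — compute H(Y|X) from the conditional distributions:
P(X) = (2/3, 1/3), so H(X) = 0.9183 bits
H(Y|X) = Σ_x P(X=x) · H(Y|X=x):
  P(Y|X=0) = (9/16, 7/16), H(Y|X=0) = 0.9887, weight P(X=0) = 2/3
  P(Y|X=1) = (1/2, 1/2), H(Y|X=1) = 1.0000, weight P(X=1) = 1/3
H(Y|X) = 0.9925 bits

H(X) + H(Y|X) = 0.9183 + 0.9925 = 1.9108 bits

Both sides equal 1.9108 bits. ✓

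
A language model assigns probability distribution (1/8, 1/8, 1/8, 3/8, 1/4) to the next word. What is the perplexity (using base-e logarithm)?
4.4557

Perplexity is e^H (or exp(H) for natural log).

First, H = -Σ p log p = 1.4942 nats
Perplexity = e^1.4942 = 4.4557

Interpretation: The model's uncertainty is equivalent to choosing uniformly among 4.5 options.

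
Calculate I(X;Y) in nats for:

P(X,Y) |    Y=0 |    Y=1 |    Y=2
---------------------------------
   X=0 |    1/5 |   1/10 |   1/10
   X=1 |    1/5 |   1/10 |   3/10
0.0322 nats

Mutual information: I(X;Y) = H(X) + H(Y) - H(X,Y)

Marginals:
P(X) = (2/5, 3/5), H(X) = 0.6730 nats
P(Y) = (2/5, 1/5, 2/5), H(Y) = 1.0549 nats

Joint entropy: H(X,Y) = 1.6957 nats

I(X;Y) = 0.6730 + 1.0549 - 1.6957 = 0.0322 nats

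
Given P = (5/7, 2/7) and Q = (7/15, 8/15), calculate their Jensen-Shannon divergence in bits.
0.0463 bits

Jensen-Shannon divergence is:
JSD(P||Q) = 0.5 × D_KL(P||M) + 0.5 × D_KL(Q||M)
where M = 0.5 × (P + Q) is the mixture distribution.

M = 0.5 × (5/7, 2/7) + 0.5 × (7/15, 8/15) = (0.590476, 0.409524)

D_KL(P||M) = 0.0478 bits
D_KL(Q||M) = 0.0448 bits

JSD(P||Q) = 0.5 × 0.0478 + 0.5 × 0.0448 = 0.0463 bits

Unlike KL divergence, JSD is symmetric and bounded: 0 ≤ JSD ≤ log(2).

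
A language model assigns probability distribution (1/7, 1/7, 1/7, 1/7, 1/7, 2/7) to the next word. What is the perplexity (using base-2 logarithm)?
5.7423

Perplexity is 2^H (or exp(H) for natural log).

First, H = -Σ p log p = 2.5216 bits
Perplexity = 2^2.5216 = 5.7423

Interpretation: The model's uncertainty is equivalent to choosing uniformly among 5.7 options.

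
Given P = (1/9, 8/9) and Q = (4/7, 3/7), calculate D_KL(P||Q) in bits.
0.6730 bits

KL divergence: D_KL(P||Q) = Σ p(x) log(p(x)/q(x))

Computing term by term:
  x=0: 1/9 × log_2[(1/9)/(4/7)] = 1/9 × -2.3626 = -0.2625
  x=1: 8/9 × log_2[(8/9)/(3/7)] = 8/9 × 1.0525 = 0.9355

D_KL(P||Q) = 0.6730 bits

Note: KL divergence is always non-negative and equals 0 iff P = Q.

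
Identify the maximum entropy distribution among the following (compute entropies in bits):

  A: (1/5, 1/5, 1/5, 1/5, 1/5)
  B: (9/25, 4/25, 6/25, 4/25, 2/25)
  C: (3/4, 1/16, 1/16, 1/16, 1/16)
A

For a discrete distribution over n outcomes, entropy is maximized by the uniform distribution.

Computing entropies:
H(A) = 2.3219 bits
H(B) = 2.1623 bits
H(C) = 1.3113 bits

The uniform distribution (where all probabilities equal 1/5) achieves the maximum entropy of log_2(5) = 2.3219 bits.

Distribution A has the highest entropy.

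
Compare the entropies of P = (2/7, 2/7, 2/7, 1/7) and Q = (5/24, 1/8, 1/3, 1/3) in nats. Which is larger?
P

Computing entropies in nats:
H(P) = 1.3518
H(Q) = 1.3191

Distribution P has higher entropy.

Intuition: The distribution closer to uniform (more spread out) has higher entropy.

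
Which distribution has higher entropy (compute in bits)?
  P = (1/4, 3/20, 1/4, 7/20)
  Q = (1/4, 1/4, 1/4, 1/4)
Q

Computing entropies in bits:
H(P) = 1.9406
H(Q) = 2.0000

Distribution Q has higher entropy.

Intuition: The distribution closer to uniform (more spread out) has higher entropy.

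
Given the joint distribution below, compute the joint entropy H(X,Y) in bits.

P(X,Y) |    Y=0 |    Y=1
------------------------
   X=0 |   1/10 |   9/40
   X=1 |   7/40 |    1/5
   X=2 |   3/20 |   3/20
2.5419 bits

Joint entropy is H(X,Y) = -Σ_{x,y} p(x,y) log p(x,y).

Summing over all non-zero entries:
H(X,Y) = -[1/10·log_2(1/10) + 9/40·log_2(9/40) + 7/40·log_2(7/40) + 1/5·log_2(1/5) + 3/20·log_2(3/20) + 3/20·log_2(3/20)]
H(X,Y) = 2.5419 bits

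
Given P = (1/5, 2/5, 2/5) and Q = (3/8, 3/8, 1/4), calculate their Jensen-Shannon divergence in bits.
0.0324 bits

Jensen-Shannon divergence is:
JSD(P||Q) = 0.5 × D_KL(P||M) + 0.5 × D_KL(Q||M)
where M = 0.5 × (P + Q) is the mixture distribution.

M = 0.5 × (1/5, 2/5, 2/5) + 0.5 × (3/8, 3/8, 1/4) = (0.2875, 0.3875, 13/40)

D_KL(P||M) = 0.0334 bits
D_KL(Q||M) = 0.0314 bits

JSD(P||Q) = 0.5 × 0.0334 + 0.5 × 0.0314 = 0.0324 bits

Unlike KL divergence, JSD is symmetric and bounded: 0 ≤ JSD ≤ log(2).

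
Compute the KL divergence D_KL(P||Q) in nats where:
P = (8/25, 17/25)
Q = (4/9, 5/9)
0.0323 nats

KL divergence: D_KL(P||Q) = Σ p(x) log(p(x)/q(x))

Computing term by term:
  x=0: 8/25 × log_e[(8/25)/(4/9)] = 8/25 × -0.3285 = -0.1051
  x=1: 17/25 × log_e[(17/25)/(5/9)] = 17/25 × 0.2021 = 0.1374

D_KL(P||Q) = 0.0323 nats

Note: KL divergence is always non-negative and equals 0 iff P = Q.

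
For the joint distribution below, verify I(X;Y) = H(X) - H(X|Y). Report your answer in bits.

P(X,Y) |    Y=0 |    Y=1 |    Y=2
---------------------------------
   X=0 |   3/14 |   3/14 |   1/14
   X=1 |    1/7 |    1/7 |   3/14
I(X;Y) = 0.0747 bits

Mutual information has multiple equivalent forms:
- I(X;Y) = H(X) - H(X|Y)
- I(X;Y) = H(Y) - H(Y|X)
- I(X;Y) = H(X) + H(Y) - H(X,Y)

Computing all quantities:
H(X) = 1.0000, H(Y) = 1.5774, H(X,Y) = 2.5027
H(X|Y) = 0.9253, H(Y|X) = 1.5027

Verification:
H(X) - H(X|Y) = 1.0000 - 0.9253 = 0.0747
H(Y) - H(Y|X) = 1.5774 - 1.5027 = 0.0747
H(X) + H(Y) - H(X,Y) = 1.0000 + 1.5774 - 2.5027 = 0.0747

All forms give I(X;Y) = 0.0747 bits. ✓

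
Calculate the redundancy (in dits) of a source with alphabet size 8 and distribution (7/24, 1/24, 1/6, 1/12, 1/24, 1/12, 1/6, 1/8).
0.0799 dits

Redundancy measures how far a source is from maximum entropy:
R = H_max - H(X)

Maximum entropy for 8 symbols: H_max = log_10(8) = 0.9031 dits
Actual entropy: H(X) = 0.8232 dits
Redundancy: R = 0.9031 - 0.8232 = 0.0799 dits

This redundancy represents potential for compression: the source could be compressed by 0.0799 dits per symbol.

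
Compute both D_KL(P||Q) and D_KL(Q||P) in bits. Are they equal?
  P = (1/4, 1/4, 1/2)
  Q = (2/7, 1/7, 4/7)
D_KL(P||Q) = 0.0574, D_KL(Q||P) = 0.0498

KL divergence is not symmetric: D_KL(P||Q) ≠ D_KL(Q||P) in general.

D_KL(P||Q) = 0.0574 bits
D_KL(Q||P) = 0.0498 bits

No, they are not equal!

This asymmetry is why KL divergence is not a true distance metric.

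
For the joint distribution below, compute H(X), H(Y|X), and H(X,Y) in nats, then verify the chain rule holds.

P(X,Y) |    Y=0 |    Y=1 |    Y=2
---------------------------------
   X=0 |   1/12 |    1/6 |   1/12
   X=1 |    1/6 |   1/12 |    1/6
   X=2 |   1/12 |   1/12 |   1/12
H(X,Y) = 2.1383, H(X) = 1.0776, H(Y|X) = 1.0608 (all in nats)

Chain rule: H(X,Y) = H(X) + H(Y|X)

Left side — joint entropy directly:
H(X,Y) = -Σ p(x,y) log p(x,y) = 2.1383 nats

Right side — compute H(Y|X) from the conditional distributions:
P(X) = (1/3, 5/12, 1/4), so H(X) = 1.0776 nats
H(Y|X) = Σ_x P(X=x) · H(Y|X=x):
  P(Y|X=0) = (1/4, 1/2, 1/4), H(Y|X=0) = 1.0397, weight P(X=0) = 1/3
  P(Y|X=1) = (2/5, 1/5, 2/5), H(Y|X=1) = 1.0549, weight P(X=1) = 5/12
  P(Y|X=2) = (1/3, 1/3, 1/3), H(Y|X=2) = 1.0986, weight P(X=2) = 1/4
H(Y|X) = 1.0608 nats

H(X) + H(Y|X) = 1.0776 + 1.0608 = 2.1383 nats

Both sides equal 2.1383 nats. ✓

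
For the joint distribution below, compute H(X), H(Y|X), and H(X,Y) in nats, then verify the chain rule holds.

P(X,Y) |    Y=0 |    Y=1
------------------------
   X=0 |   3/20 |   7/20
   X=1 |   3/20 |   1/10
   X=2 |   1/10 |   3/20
H(X,Y) = 1.6817, H(X) = 1.0397, H(Y|X) = 0.6419 (all in nats)

Chain rule: H(X,Y) = H(X) + H(Y|X)

Left side — joint entropy directly:
H(X,Y) = -Σ p(x,y) log p(x,y) = 1.6817 nats

Right side — compute H(Y|X) from the conditional distributions:
P(X) = (1/2, 1/4, 1/4), so H(X) = 1.0397 nats
H(Y|X) = Σ_x P(X=x) · H(Y|X=x):
  P(Y|X=0) = (3/10, 7/10), H(Y|X=0) = 0.6109, weight P(X=0) = 1/2
  P(Y|X=1) = (3/5, 2/5), H(Y|X=1) = 0.6730, weight P(X=1) = 1/4
  P(Y|X=2) = (2/5, 3/5), H(Y|X=2) = 0.6730, weight P(X=2) = 1/4
H(Y|X) = 0.6419 nats

H(X) + H(Y|X) = 1.0397 + 0.6419 = 1.6817 nats

Both sides equal 1.6817 nats. ✓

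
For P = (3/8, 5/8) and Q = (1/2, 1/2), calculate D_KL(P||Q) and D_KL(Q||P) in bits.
D_KL(P||Q) = 0.0456, D_KL(Q||P) = 0.0466

KL divergence is not symmetric: D_KL(P||Q) ≠ D_KL(Q||P) in general.

D_KL(P||Q) = 0.0456 bits
D_KL(Q||P) = 0.0466 bits

No, they are not equal!

This asymmetry is why KL divergence is not a true distance metric.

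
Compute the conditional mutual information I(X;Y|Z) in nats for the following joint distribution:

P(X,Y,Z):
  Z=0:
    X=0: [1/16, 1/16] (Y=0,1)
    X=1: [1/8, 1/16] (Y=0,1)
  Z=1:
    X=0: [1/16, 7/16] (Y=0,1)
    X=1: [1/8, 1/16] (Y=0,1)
0.0994 nats

Conditional mutual information: I(X;Y|Z) = H(X|Z) + H(Y|Z) - H(X,Y|Z)

H(Z) = 0.6211
H(X,Z) = 1.2342 → H(X|Z) = 0.6132
H(Y,Z) = 1.2342 → H(Y|Z) = 0.6132
H(X,Y,Z) = 1.7480 → H(X,Y|Z) = 1.1269

I(X;Y|Z) = 0.6132 + 0.6132 - 1.1269 = 0.0994 nats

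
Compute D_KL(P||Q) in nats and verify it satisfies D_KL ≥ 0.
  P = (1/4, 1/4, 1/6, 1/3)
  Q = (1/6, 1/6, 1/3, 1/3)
0.0872 nats

KL divergence satisfies the Gibbs inequality: D_KL(P||Q) ≥ 0 for all distributions P, Q.

D_KL(P||Q) = Σ p(x) log(p(x)/q(x))
Term by term:
  x=0: 1/4 × log_e[(1/4)/(1/6)] = 0.1014
  x=1: 1/4 × log_e[(1/4)/(1/6)] = 0.1014
  x=2: 1/6 × log_e[(1/6)/(1/3)] = -0.1155
  x=3: 1/3 × log_e[(1/3)/(1/3)] = 0.0000
D_KL(P||Q) = 0.0872 nats

D_KL(P||Q) = 0.0872 ≥ 0 ✓

This non-negativity is a fundamental property: relative entropy cannot be negative because it measures how different Q is from P.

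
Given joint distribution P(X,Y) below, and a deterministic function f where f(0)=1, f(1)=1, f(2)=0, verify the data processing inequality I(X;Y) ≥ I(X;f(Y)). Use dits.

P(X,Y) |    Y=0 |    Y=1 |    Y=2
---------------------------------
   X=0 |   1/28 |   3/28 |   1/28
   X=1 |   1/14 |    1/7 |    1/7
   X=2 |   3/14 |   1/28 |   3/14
I(X;Y) = 0.0523, I(X;f(Y)) = 0.0086, inequality holds: 0.0523 ≥ 0.0086

Data Processing Inequality: For any Markov chain X → Y → Z, we have I(X;Y) ≥ I(X;Z).

Here Z = f(Y) is a deterministic function of Y, forming X → Y → Z.

Original I(X;Y) = 0.0523 dits

After applying f:
P(X,Z) where Z=f(Y):
- P(X,Z=0) = P(X,Y=2)
- P(X,Z=1) = P(X,Y=0) + P(X,Y=1)

I(X;Z) = I(X;f(Y)) = 0.0086 dits

Verification: 0.0523 ≥ 0.0086 ✓

Information cannot be created by processing; the function f can only lose information about X.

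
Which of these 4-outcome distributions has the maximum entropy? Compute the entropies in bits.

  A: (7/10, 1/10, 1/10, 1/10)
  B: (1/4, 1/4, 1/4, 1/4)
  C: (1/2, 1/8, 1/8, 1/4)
B

For a discrete distribution over n outcomes, entropy is maximized by the uniform distribution.

Computing entropies:
H(A) = 1.3568 bits
H(B) = 2.0000 bits
H(C) = 1.7500 bits

The uniform distribution (where all probabilities equal 1/4) achieves the maximum entropy of log_2(4) = 2.0000 bits.

Distribution B has the highest entropy.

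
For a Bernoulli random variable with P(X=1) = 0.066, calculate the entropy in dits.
0.1056 dits

The binary entropy function is:
H(p) = -p log(p) - (1-p) log(1-p)

H(0.066) = -0.066 × log_10(0.066) - 0.934 × log_10(0.934)
H(0.066) = 0.1056 dits

Note: Binary entropy is maximized at p=0.5 (H=1 bit) and minimized at p=0 or p=1 (H=0).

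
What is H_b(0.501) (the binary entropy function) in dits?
0.3010 dits

The binary entropy function is:
H(p) = -p log(p) - (1-p) log(1-p)

H(0.501) = -0.501 × log_10(0.501) - 0.499 × log_10(0.499)
H(0.501) = 0.3010 dits

Note: Binary entropy is maximized at p=0.5 (H=1 bit) and minimized at p=0 or p=1 (H=0).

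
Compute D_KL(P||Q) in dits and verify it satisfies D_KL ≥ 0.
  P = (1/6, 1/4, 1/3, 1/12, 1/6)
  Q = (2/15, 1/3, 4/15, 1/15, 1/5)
0.0121 dits

KL divergence satisfies the Gibbs inequality: D_KL(P||Q) ≥ 0 for all distributions P, Q.

D_KL(P||Q) = Σ p(x) log(p(x)/q(x))
Term by term:
  x=0: 1/6 × log_10[(1/6)/(2/15)] = 0.0162
  x=1: 1/4 × log_10[(1/4)/(1/3)] = -0.0312
  x=2: 1/3 × log_10[(1/3)/(4/15)] = 0.0323
  x=3: 1/12 × log_10[(1/12)/(1/15)] = 0.0081
  x=4: 1/6 × log_10[(1/6)/(1/5)] = -0.0132
D_KL(P||Q) = 0.0121 dits

D_KL(P||Q) = 0.0121 ≥ 0 ✓

This non-negativity is a fundamental property: relative entropy cannot be negative because it measures how different Q is from P.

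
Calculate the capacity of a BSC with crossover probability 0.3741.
0.0462 bits

For a binary symmetric channel (BSC) with error probability p:
Capacity C = 1 - H(p) bits per symbol

where H(p) = -p log₂(p) - (1-p) log₂(1-p) is the binary entropy function.

H(0.3741) = 0.9538 bits
C = 1 - 0.9538 = 0.0462 bits per symbol

This means we can reliably transmit up to 0.0462 bits of information per channel use.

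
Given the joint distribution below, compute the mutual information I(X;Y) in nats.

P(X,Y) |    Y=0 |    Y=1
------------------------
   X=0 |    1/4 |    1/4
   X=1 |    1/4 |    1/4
0.0000 nats

Mutual information: I(X;Y) = H(X) + H(Y) - H(X,Y)

Marginals:
P(X) = (1/2, 1/2), H(X) = 0.6931 nats
P(Y) = (1/2, 1/2), H(Y) = 0.6931 nats

Joint entropy: H(X,Y) = 1.3863 nats

I(X;Y) = 0.6931 + 0.6931 - 1.3863 = 0.0000 nats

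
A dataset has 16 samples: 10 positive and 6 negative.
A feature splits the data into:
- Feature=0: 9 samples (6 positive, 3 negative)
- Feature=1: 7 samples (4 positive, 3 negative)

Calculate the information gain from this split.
0.0069 bits

Information Gain = H(Y) - H(Y|Feature)

Before split:
P(positive) = 10/16 = 0.6250
H(Y) = 0.9544 bits

After split:
Feature=0: H = 0.9183 bits (weight = 9/16)
Feature=1: H = 0.9852 bits (weight = 7/16)
H(Y|Feature) = (9/16)×0.9183 + (7/16)×0.9852 = 0.9476 bits

Information Gain = 0.9544 - 0.9476 = 0.0069 bits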